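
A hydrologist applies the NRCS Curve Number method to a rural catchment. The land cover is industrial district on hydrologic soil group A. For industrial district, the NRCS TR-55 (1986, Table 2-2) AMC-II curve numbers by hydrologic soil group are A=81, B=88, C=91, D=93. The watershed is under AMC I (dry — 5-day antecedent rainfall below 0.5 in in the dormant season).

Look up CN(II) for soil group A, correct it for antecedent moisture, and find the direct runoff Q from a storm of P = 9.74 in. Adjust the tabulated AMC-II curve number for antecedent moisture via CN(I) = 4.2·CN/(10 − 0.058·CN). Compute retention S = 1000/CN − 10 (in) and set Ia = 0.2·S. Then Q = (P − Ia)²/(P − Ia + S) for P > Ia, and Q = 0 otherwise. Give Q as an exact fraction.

Q = 537856491769/102773314350 in ≈ 5.233 in

NRCS table: industrial district, soil group A → CN(II) = 81
Adjust CN=81 to AMC I: 4.2·81/(10 − 0.058·81) → (1701/5) ÷ (2651/500) = 170100/2651 ≈ 64.164
Max retention: S = 1000/(170100/2651) − 10 = 9500/1701 in (≈ 5.585 in)
Initial abstraction Ia = S/5 = (9500/1701)/5 = 1900/1701 ≈ 1.117 in
Since P=9.740 > Ia=1.117: effective rainfall P−Ia = 733387/85050 in
Q = (733387/85050)²/((733387/85050) + 9500/1701) = (537856491769/7233502500)/(1208387/85050) = 537856491769/102773314350 in ≈ 5.233 in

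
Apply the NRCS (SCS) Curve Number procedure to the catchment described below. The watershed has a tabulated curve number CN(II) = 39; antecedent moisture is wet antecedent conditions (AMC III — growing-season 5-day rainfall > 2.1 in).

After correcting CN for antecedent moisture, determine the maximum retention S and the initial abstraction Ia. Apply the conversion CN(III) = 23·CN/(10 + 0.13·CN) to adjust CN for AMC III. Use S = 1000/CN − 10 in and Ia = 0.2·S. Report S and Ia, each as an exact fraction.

Wet (AMC III): CN(III) = 23·39/(10 + 0.13·39) = 897/(1507/100) = 89700/1507 ≈ 59.522
S = 1000/(89700/1507) − 10 = 6100/897 in ≈ 6.800 in
Ia = 0.2·(6100/897) = 1220/897 in ≈ 1.360 in

S = 6100/897 in ≈ 6.800 in; Ia = 1220/897 in ≈ 1.360 in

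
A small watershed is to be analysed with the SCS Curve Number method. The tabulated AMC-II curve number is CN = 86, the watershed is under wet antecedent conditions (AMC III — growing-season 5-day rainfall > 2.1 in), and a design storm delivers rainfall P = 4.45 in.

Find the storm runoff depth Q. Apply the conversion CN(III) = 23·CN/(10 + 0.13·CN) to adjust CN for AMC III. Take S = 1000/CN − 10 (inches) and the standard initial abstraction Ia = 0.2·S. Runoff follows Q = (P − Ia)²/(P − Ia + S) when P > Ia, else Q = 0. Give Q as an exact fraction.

Wet (AMC III): CN(III) = 23·86/(10 + 0.13·86) = 1978/(1059/50) = 98900/1059 ≈ 93.390
Retention S: 1000/CN − 10 with CN=93.390 → S = 700/989 ≈ 0.708 in
Ia = 0.2·(700/989) = 140/989 in ≈ 0.142 in
Since P=4.450 > Ia=0.142: effective rainfall P−Ia = 85221/19780 in
Q = (85221/19780)²/((85221/19780) + 700/989) = (7262618841/391248400)/(99221/19780) = 7262618841/1962591380 in ≈ 3.701 in

Q = 7262618841/1962591380 in ≈ 3.701 in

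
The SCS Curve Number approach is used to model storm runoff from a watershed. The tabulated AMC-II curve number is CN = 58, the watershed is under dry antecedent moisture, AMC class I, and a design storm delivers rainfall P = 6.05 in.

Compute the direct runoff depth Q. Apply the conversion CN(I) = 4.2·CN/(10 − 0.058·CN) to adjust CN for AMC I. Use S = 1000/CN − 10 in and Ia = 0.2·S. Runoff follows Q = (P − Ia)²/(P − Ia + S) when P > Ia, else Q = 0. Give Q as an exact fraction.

CN(I) from CN(II)=58: (4.2·58)/(10 − 0.058·58) = 2900/79 ≈ 36.709
Retention S: 1000/CN − 10 with CN=36.709 → S = 500/29 ≈ 17.241 in
Ia = 0.2·(500/29) = 100/29 in ≈ 3.448 in
P − Ia = 6.050 − 3.448 = 1509/580 ≈ 2.602 in (> 0, runoff occurs)
Q: (1509/580)² ÷ (11509/580) = 2277081/6675220 in (≈ 0.341 in)

Q = 2277081/6675220 in ≈ 0.341 in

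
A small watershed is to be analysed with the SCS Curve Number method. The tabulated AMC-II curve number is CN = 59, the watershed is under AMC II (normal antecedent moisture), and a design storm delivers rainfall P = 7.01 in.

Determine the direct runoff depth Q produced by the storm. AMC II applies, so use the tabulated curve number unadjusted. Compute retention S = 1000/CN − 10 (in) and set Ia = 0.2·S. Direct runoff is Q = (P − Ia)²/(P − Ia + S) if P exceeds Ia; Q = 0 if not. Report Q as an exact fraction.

CN(II) = 59; AMC II needs no correction.
Max retention: S = 1000/59 − 10 = 410/59 in (≈ 6.949 in)
Initial abstraction Ia = S/5 = (410/59)/5 = 82/59 ≈ 1.390 in
Since P=7.010 > Ia=1.390: effective rainfall P−Ia = 33159/5900 in
Q: (33159/5900)² ÷ (74159/5900) = 1099519281/437538100 in (≈ 2.513 in)

Q = 1099519281/437538100 in ≈ 2.513 in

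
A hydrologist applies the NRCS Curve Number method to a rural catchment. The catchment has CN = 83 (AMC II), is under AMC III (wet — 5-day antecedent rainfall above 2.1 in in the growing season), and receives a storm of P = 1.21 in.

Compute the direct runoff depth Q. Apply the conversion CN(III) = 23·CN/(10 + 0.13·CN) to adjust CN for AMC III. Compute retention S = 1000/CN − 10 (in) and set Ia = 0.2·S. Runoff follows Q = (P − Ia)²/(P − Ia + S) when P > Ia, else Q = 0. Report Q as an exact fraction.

Q = 38804666121/70058200100 in ≈ 0.554 in

Wet (AMC III): CN(III) = 23·83/(10 + 0.13·83) = 1909/(2079/100) = 190900/2079 ≈ 91.823
Retention S: 1000/CN − 10 with CN=91.823 → S = 1700/1909 ≈ 0.891 in
Ia = 0.2·(1700/1909) = 340/1909 in ≈ 0.178 in
Excess rainfall: 1.210 − 0.178 = 1.032 in; P > Ia so Q > 0
Runoff Q = (P−Ia)²/(P−Ia+S) = (1.032)²/(1.032+0.891) = 38804666121/70058200100 ≈ 0.554 in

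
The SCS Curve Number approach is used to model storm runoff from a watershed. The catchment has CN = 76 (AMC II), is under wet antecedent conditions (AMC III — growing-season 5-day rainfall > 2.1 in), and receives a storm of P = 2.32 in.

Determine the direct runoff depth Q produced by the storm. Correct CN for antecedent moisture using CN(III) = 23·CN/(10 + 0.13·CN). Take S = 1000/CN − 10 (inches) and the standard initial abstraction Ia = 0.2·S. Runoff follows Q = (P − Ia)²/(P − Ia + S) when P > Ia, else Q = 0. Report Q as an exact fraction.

Q = 249671858/204002525 in ≈ 1.224 in

Wet (AMC III): CN(III) = 23·76/(10 + 0.13·76) = 1748/(497/25) = 43700/497 ≈ 87.928
Max retention: S = 1000/(43700/497) − 10 = 600/437 in (≈ 1.373 in)
Ia = 0.2·(600/437) = 120/437 in ≈ 0.275 in
P − Ia = 2.320 − 0.275 = 22346/10925 ≈ 2.045 in (> 0, runoff occurs)
Q = (22346/10925)²/((22346/10925) + 600/437) = (499343716/119355625)/(37346/10925) = 249671858/204002525 in ≈ 1.224 in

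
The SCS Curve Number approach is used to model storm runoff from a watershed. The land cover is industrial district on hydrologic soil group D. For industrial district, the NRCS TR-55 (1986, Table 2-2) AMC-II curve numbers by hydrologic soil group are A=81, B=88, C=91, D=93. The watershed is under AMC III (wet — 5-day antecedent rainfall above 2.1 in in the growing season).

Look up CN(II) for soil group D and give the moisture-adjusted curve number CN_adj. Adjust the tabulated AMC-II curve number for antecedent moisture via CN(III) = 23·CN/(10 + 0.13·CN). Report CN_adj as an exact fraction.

NRCS table: industrial district, soil group D → CN(II) = 93
Adjust CN=93 to AMC III: 23·93/(10 + 0.13·93) → 2139 ÷ (2209/100) = 213900/2209 ≈ 96.831

CN_adj = 213900/2209 ≈ 96.831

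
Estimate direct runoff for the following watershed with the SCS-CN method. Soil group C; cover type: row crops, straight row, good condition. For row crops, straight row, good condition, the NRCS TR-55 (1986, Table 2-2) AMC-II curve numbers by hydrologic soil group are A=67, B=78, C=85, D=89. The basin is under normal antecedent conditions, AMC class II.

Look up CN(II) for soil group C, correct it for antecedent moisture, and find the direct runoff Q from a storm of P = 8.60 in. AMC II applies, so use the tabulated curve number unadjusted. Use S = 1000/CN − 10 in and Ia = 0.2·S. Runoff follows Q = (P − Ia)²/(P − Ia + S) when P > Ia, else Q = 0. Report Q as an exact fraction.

Q = 491401/72335 in ≈ 6.793 in

NRCS table: row crops, straight row, good condition, soil group C → CN(II) = 85
CN(II) = 85; AMC II needs no correction.
Max retention: S = 1000/85 − 10 = 30/17 in (≈ 1.765 in)
Ia = 0.2S: 0.2·1.765 = 0.353 in (exactly 6/17)
Excess rainfall: 8.600 − 0.353 = 8.247 in; P > Ia so Q > 0
Q = (701/85)²/((701/85) + 30/17) = (491401/7225)/(851/85) = 491401/72335 in ≈ 6.793 in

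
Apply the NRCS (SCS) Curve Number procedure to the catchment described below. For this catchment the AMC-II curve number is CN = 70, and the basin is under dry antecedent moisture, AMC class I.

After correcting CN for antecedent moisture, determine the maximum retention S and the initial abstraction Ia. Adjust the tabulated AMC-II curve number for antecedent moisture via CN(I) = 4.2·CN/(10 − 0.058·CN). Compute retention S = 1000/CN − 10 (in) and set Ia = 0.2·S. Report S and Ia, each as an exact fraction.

Dry (AMC I): CN(I) = 4.2·70/(10 − 0.058·70) = 294/(297/50) = 4900/99 ≈ 49.495
Max retention: S = 1000/(4900/99) − 10 = 500/49 in (≈ 10.204 in)
Ia = 0.2S: 0.2·10.204 = 2.041 in (exactly 100/49)

S = 500/49 in ≈ 10.204 in; Ia = 100/49 in ≈ 2.041 in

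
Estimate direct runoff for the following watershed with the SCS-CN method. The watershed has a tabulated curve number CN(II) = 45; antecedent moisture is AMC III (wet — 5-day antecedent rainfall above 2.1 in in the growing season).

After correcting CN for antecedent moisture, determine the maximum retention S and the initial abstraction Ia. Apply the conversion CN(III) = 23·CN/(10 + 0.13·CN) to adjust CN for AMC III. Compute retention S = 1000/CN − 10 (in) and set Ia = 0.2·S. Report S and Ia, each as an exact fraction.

S = 1100/207 in ≈ 5.314 in; Ia = 220/207 in ≈ 1.063 in

Adjust CN=45 to AMC III: 23·45/(10 + 0.13·45) → 1035 ÷ (317/20) = 20700/317 ≈ 65.300
Max retention: S = 1000/(20700/317) − 10 = 1100/207 in (≈ 5.314 in)
Ia = 0.2·(1100/207) = 220/207 in ≈ 1.063 in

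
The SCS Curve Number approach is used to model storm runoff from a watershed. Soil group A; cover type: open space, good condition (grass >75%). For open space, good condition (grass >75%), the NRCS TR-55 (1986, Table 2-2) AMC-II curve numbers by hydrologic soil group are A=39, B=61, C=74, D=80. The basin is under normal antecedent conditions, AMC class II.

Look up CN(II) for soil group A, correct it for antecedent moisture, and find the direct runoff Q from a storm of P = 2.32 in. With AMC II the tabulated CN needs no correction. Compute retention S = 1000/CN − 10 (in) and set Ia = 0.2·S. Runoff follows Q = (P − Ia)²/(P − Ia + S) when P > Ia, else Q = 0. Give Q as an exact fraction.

NRCS table: open space, good condition (grass >75%), soil group A → CN(II) = 39
Average conditions: CN = 39 (no AMC adjustment).
Max retention: S = 1000/39 − 10 = 610/39 in (≈ 15.641 in)
Ia = 0.2S: 0.2·15.641 = 3.128 in (exactly 122/39)
P = 2.320 ≤ Ia = 3.128 in: entire storm abstracted, Q = 0.

Q = 0 in ≈ 0.000 in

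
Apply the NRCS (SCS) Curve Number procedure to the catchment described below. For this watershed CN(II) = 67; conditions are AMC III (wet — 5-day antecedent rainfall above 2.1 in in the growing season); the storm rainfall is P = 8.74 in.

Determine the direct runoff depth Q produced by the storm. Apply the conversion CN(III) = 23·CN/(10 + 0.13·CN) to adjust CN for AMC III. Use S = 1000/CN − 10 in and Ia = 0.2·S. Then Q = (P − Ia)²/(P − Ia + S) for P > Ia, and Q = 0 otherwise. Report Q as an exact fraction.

CN(III) from CN(II)=67: (23·67)/(10 + 0.13·67) = 154100/1871 ≈ 82.362
S = 1000/(154100/1871) − 10 = 3300/1541 in ≈ 2.141 in
Initial abstraction Ia = S/5 = (3300/1541)/5 = 660/1541 ≈ 0.428 in
Since P=8.740 > Ia=0.428: effective rainfall P−Ia = 640417/77050 in
Runoff Q = (P−Ia)²/(P−Ia+S) = (8.312)²/(8.312+2.141) = 410133933889/62057379850 ≈ 6.609 in

Q = 410133933889/62057379850 in ≈ 6.609 in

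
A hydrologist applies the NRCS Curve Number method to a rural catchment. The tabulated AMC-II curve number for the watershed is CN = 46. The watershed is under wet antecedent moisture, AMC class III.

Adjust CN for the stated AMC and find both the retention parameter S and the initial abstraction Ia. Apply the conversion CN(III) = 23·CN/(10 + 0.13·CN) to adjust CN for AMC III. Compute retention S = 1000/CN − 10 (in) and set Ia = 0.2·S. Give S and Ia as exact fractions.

S = 2700/529 in ≈ 5.104 in; Ia = 540/529 in ≈ 1.021 in

Wet (AMC III): CN(III) = 23·46/(10 + 0.13·46) = 1058/(799/50) = 52900/799 ≈ 66.208
Max retention: S = 1000/(52900/799) − 10 = 2700/529 in (≈ 5.104 in)
Ia = 0.2·(2700/529) = 540/529 in ≈ 1.021 in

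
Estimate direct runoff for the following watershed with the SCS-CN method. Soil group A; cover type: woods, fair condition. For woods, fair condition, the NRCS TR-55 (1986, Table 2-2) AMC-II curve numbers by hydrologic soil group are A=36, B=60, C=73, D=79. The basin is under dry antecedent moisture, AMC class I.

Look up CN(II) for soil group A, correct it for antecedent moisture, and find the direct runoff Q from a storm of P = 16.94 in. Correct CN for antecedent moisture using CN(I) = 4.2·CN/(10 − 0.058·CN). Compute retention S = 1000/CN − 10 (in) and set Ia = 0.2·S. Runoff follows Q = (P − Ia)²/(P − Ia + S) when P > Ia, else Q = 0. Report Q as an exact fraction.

Q = 6413286889/4536784350 in ≈ 1.414 in

NRCS table: woods, fair condition, soil group A → CN(II) = 36
CN(I) from CN(II)=36: (4.2·36)/(10 − 0.058·36) = 18900/989 ≈ 19.110
Retention S: 1000/CN − 10 with CN=19.110 → S = 8000/189 ≈ 42.328 in
Ia = 0.2·(8000/189) = 1600/189 in ≈ 8.466 in
P − Ia = 16.940 − 8.466 = 80083/9450 ≈ 8.474 in (> 0, runoff occurs)
Runoff Q = (P−Ia)²/(P−Ia+S) = (8.474)²/(8.474+42.328) = 6413286889/4536784350 ≈ 1.414 in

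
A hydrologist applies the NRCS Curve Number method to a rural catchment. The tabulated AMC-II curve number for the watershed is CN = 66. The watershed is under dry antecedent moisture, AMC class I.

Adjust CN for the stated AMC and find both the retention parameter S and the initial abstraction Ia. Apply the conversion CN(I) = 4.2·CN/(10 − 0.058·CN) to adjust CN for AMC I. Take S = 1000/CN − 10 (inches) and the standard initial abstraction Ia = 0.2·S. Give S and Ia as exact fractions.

S = 8500/693 in ≈ 12.266 in; Ia = 1700/693 in ≈ 2.453 in

CN(I) from CN(II)=66: (4.2·66)/(10 − 0.058·66) = 69300/1543 ≈ 44.913
Max retention: S = 1000/(69300/1543) − 10 = 8500/693 in (≈ 12.266 in)
Ia = 0.2·(8500/693) = 1700/693 in ≈ 2.453 in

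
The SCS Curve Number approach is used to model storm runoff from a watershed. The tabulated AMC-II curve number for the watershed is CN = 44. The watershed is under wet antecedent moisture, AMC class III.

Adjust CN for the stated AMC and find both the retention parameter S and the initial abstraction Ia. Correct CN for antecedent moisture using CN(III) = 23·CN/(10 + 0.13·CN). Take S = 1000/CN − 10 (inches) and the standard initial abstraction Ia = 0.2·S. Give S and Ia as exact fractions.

Adjust CN=44 to AMC III: 23·44/(10 + 0.13·44) → 1012 ÷ (393/25) = 25300/393 ≈ 64.377
Max retention: S = 1000/(25300/393) − 10 = 1400/253 in (≈ 5.534 in)
Ia = 0.2·(1400/253) = 280/253 in ≈ 1.107 in

S = 1400/253 in ≈ 5.534 in; Ia = 280/253 in ≈ 1.107 in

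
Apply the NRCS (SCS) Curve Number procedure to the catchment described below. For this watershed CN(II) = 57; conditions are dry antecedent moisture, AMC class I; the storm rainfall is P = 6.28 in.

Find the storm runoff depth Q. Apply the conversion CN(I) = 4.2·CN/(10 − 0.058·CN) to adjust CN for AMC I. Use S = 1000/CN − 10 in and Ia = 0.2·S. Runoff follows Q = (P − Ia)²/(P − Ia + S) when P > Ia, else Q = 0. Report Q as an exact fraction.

CN(I) from CN(II)=57: (4.2·57)/(10 − 0.058·57) = 119700/3347 ≈ 35.763
Max retention: S = 1000/(119700/3347) − 10 = 21500/1197 in (≈ 17.962 in)
Initial abstraction Ia = S/5 = (21500/1197)/5 = 4300/1197 ≈ 3.592 in
P − Ia = 6.280 − 3.592 = 80429/29925 ≈ 2.688 in (> 0, runoff occurs)
Q: (80429/29925)² ÷ (617929/29925) = 6468824041/18491525325 in (≈ 0.350 in)

Q = 6468824041/18491525325 in ≈ 0.350 in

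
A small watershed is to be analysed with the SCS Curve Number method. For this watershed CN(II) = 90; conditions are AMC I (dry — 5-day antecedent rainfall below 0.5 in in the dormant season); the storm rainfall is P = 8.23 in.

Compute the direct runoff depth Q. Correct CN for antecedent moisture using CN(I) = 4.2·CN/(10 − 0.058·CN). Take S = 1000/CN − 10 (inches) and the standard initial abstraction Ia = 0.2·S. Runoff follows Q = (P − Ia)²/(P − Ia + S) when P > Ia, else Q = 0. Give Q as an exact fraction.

Adjust CN=90 to AMC I: 4.2·90/(10 − 0.058·90) → 378 ÷ (239/50) = 18900/239 ≈ 79.079
S = 1000/(18900/239) − 10 = 500/189 in ≈ 2.646 in
Ia = 0.2·(500/189) = 100/189 in ≈ 0.529 in
Since P=8.230 > Ia=0.529: effective rainfall P−Ia = 145547/18900 in
Q: (145547/18900)² ÷ (195547/18900) = 21183929209/3695838300 in (≈ 5.732 in)

Q = 21183929209/3695838300 in ≈ 5.732 in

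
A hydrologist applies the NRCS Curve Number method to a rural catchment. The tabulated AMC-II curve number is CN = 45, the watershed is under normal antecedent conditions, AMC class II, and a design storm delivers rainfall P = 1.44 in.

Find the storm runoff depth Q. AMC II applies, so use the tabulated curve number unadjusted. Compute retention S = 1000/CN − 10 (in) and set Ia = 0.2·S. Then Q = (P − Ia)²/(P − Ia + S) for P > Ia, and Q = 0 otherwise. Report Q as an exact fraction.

AMC II — tabulated CN = 45 applies directly.
S = 1000/45 − 10 = 110/9 in ≈ 12.222 in
Ia = 0.2S: 0.2·12.222 = 2.444 in (exactly 22/9)
P = 1.440 ≤ Ia = 2.444 in: entire storm abstracted, Q = 0.

Q = 0 in ≈ 0.000 in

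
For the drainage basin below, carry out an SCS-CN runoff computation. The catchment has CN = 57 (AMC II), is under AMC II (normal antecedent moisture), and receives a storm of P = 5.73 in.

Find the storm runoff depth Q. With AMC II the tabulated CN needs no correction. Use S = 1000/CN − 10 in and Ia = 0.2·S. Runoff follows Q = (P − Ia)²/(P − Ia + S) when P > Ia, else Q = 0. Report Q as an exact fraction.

Q = 578931721/382247700 in ≈ 1.515 in

CN(II) = 57; AMC II needs no correction.
Retention S: 1000/CN − 10 with CN=57.000 → S = 430/57 ≈ 7.544 in
Ia = 0.2S: 0.2·7.544 = 1.509 in (exactly 86/57)
P − Ia = 5.730 − 1.509 = 24061/5700 ≈ 4.221 in (> 0, runoff occurs)
Q: (24061/5700)² ÷ (67061/5700) = 578931721/382247700 in (≈ 1.515 in)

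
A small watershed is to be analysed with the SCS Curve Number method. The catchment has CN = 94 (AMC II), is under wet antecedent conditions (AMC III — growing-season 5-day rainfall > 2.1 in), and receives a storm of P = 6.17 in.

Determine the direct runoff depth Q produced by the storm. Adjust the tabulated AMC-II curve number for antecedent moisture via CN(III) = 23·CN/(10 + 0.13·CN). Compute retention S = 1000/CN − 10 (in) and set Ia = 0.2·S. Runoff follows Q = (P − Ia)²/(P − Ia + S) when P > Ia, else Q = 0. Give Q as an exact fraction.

Wet (AMC III): CN(III) = 23·94/(10 + 0.13·94) = 2162/(1111/50) = 108100/1111 ≈ 97.300
S = 1000/(108100/1111) − 10 = 300/1081 in ≈ 0.278 in
Ia = 0.2S: 0.2·0.278 = 0.056 in (exactly 60/1081)
Since P=6.170 > Ia=0.056: effective rainfall P−Ia = 660977/108100 in
Runoff Q = (P−Ia)²/(P−Ia+S) = (6.114)²/(6.114+0.278) = 436890594529/74694613700 ≈ 5.849 in

Q = 436890594529/74694613700 in ≈ 5.849 in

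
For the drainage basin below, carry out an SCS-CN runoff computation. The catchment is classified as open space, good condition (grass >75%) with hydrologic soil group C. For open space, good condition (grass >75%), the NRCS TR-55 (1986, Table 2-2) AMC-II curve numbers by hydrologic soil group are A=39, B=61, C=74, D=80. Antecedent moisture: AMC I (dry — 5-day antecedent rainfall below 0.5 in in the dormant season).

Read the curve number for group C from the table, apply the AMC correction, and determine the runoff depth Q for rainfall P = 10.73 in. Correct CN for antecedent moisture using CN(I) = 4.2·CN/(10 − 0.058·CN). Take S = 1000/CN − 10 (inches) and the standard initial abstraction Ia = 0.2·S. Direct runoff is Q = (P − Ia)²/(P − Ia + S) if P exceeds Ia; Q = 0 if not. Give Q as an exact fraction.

NRCS table: open space, good condition (grass >75%), soil group C → CN(II) = 74
Adjust CN=74 to AMC I: 4.2·74/(10 − 0.058·74) → (1554/5) ÷ (1427/250) = 77700/1427 ≈ 54.450
S = 1000/(77700/1427) − 10 = 6500/777 in ≈ 8.366 in
Ia = 0.2S: 0.2·8.366 = 1.673 in (exactly 1300/777)
Excess rainfall: 10.730 − 1.673 = 9.057 in; P > Ia so Q > 0
Q: (703721/77700)² ÷ (1353721/77700) = 495223245841/105184121700 in (≈ 4.708 in)

Q = 495223245841/105184121700 in ≈ 4.708 in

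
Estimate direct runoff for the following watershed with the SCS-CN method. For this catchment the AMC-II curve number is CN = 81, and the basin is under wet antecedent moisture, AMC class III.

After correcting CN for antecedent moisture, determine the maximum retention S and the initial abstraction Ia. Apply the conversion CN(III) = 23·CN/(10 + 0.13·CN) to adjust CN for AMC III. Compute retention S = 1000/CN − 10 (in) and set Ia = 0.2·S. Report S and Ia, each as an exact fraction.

CN(III) from CN(II)=81: (23·81)/(10 + 0.13·81) = 186300/2053 ≈ 90.745
Retention S: 1000/CN − 10 with CN=90.745 → S = 1900/1863 ≈ 1.020 in
Initial abstraction Ia = S/5 = (1900/1863)/5 = 380/1863 ≈ 0.204 in

S = 1900/1863 in ≈ 1.020 in; Ia = 380/1863 in ≈ 0.204 in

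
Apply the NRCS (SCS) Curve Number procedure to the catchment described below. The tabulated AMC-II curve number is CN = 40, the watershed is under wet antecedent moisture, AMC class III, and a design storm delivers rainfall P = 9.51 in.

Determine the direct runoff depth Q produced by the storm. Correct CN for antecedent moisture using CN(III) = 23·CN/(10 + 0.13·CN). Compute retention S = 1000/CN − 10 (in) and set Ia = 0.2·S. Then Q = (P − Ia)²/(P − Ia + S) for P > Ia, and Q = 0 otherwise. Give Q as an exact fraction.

Q = 118730043/25969300 in ≈ 4.572 in

Adjust CN=40 to AMC III: 23·40/(10 + 0.13·40) → 920 ÷ (76/5) = 1150/19 ≈ 60.526
S = 1000/(1150/19) − 10 = 150/23 in ≈ 6.522 in
Ia = 0.2S: 0.2·6.522 = 1.304 in (exactly 30/23)
Excess rainfall: 9.510 − 1.304 = 8.206 in; P > Ia so Q > 0
Runoff Q = (P−Ia)²/(P−Ia+S) = (8.206)²/(8.206+6.522) = 118730043/25969300 ≈ 4.572 in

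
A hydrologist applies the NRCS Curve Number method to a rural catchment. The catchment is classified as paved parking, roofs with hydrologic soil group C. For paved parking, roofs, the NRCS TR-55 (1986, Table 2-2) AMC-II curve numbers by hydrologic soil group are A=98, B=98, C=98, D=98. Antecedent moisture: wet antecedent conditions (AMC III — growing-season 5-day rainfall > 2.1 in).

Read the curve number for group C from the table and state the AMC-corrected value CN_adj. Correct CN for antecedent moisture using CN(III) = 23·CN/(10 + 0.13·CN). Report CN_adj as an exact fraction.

NRCS table: paved parking, roofs, soil group C → CN(II) = 98
Adjust CN=98 to AMC III: 23·98/(10 + 0.13·98) → 2254 ÷ (1137/50) = 112700/1137 ≈ 99.120

CN_adj = 112700/1137 ≈ 99.120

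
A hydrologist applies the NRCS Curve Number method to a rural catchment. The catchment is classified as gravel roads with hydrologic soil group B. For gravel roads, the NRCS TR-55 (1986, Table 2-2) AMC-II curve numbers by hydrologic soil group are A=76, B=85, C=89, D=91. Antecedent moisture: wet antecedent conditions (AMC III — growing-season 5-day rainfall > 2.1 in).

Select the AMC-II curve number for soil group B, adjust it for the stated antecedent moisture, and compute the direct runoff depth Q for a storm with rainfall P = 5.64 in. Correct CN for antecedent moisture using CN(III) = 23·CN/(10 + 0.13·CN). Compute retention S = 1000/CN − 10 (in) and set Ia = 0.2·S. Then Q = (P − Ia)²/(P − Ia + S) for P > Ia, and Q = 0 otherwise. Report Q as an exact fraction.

Q = 958761387/199185175 in ≈ 4.813 in

NRCS table: gravel roads, soil group B → CN(II) = 85
Adjust CN=85 to AMC III: 23·85/(10 + 0.13·85) → 1955 ÷ (421/20) = 39100/421 ≈ 92.874
S = 1000/(39100/421) − 10 = 300/391 in ≈ 0.767 in
Ia = 0.2S: 0.2·0.767 = 0.153 in (exactly 60/391)
Excess rainfall: 5.640 − 0.153 = 5.487 in; P > Ia so Q > 0
Q = (53631/9775)²/((53631/9775) + 300/391) = (2876284161/95550625)/(61131/9775) = 958761387/199185175 in ≈ 4.813 in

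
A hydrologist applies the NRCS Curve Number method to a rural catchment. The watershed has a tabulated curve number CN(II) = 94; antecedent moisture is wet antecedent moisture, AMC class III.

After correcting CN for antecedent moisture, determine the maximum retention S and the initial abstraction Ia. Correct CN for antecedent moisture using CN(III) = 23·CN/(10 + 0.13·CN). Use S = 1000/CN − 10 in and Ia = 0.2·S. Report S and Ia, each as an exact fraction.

S = 300/1081 in ≈ 0.278 in; Ia = 60/1081 in ≈ 0.056 in

Adjust CN=94 to AMC III: 23·94/(10 + 0.13·94) → 2162 ÷ (1111/50) = 108100/1111 ≈ 97.300
S = 1000/(108100/1111) − 10 = 300/1081 in ≈ 0.278 in
Ia = 0.2S: 0.2·0.278 = 0.056 in (exactly 60/1081)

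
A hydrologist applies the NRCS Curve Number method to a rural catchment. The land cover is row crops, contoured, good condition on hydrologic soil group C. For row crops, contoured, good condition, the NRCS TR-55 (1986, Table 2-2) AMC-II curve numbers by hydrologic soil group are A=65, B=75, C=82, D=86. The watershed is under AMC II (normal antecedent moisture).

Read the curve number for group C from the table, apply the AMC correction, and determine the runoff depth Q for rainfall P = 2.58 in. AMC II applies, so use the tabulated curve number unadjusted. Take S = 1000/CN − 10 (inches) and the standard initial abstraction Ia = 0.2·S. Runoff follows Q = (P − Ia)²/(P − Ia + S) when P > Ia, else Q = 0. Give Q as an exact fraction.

Q = 6421107/6074150 in ≈ 1.057 in

NRCS table: row crops, contoured, good condition, soil group C → CN(II) = 82
CN(II) = 82; AMC II needs no correction.
Max retention: S = 1000/82 − 10 = 90/41 in (≈ 2.195 in)
Ia = 0.2·(90/41) = 18/41 in ≈ 0.439 in
P − Ia = 2.580 − 0.439 = 4389/2050 ≈ 2.141 in (> 0, runoff occurs)
Q: (4389/2050)² ÷ (8889/2050) = 6421107/6074150 in (≈ 1.057 in)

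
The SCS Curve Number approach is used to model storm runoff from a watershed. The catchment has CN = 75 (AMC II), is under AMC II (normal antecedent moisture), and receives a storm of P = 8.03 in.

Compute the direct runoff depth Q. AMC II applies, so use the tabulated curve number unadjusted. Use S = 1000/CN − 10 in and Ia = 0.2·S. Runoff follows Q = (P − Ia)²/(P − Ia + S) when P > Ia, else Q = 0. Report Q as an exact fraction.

Average conditions: CN = 75 (no AMC adjustment).
Max retention: S = 1000/75 − 10 = 10/3 in (≈ 3.333 in)
Ia = 0.2S: 0.2·3.333 = 0.667 in (exactly 2/3)
Since P=8.030 > Ia=0.667: effective rainfall P−Ia = 2209/300 in
Q = (2209/300)²/((2209/300) + 10/3) = (4879681/90000)/(3209/300) = 4879681/962700 in ≈ 5.069 in

Q = 4879681/962700 in ≈ 5.069 in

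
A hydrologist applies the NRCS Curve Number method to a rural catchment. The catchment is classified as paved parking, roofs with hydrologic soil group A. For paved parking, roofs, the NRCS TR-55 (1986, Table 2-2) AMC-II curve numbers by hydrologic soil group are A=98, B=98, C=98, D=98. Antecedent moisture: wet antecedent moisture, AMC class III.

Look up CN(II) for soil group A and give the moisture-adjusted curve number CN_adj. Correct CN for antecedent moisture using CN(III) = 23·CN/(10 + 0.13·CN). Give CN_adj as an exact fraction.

NRCS table: paved parking, roofs, soil group A → CN(II) = 98
Adjust CN=98 to AMC III: 23·98/(10 + 0.13·98) → 2254 ÷ (1137/50) = 112700/1137 ≈ 99.120

CN_adj = 112700/1137 ≈ 99.120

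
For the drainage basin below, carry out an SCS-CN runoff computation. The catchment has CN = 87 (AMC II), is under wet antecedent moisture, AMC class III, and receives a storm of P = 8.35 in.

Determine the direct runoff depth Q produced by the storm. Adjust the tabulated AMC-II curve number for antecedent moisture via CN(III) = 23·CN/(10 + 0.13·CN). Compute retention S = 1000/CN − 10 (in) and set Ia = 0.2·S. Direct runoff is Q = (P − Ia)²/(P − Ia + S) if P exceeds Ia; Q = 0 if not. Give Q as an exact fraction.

Wet (AMC III): CN(III) = 23·87/(10 + 0.13·87) = 2001/(2131/100) = 200100/2131 ≈ 93.900
S = 1000/(200100/2131) − 10 = 1300/2001 in ≈ 0.650 in
Ia = 0.2S: 0.2·0.650 = 0.130 in (exactly 260/2001)
Since P=8.350 > Ia=0.130: effective rainfall P−Ia = 328967/40020 in
Q: (328967/40020)² ÷ (354967/40020) = 108219287089/14205779340 in (≈ 7.618 in)

Q = 108219287089/14205779340 in ≈ 7.618 in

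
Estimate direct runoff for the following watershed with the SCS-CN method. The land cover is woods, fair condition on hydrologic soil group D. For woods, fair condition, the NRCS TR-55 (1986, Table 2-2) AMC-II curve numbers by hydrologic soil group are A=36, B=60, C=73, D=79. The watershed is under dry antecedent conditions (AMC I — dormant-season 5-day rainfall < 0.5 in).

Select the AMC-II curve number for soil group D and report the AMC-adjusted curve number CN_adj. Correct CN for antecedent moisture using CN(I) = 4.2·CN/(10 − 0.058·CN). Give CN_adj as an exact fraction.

NRCS table: woods, fair condition, soil group D → CN(II) = 79
CN(I) from CN(II)=79: (4.2·79)/(10 − 0.058·79) = 7900/129 ≈ 61.240

CN_adj = 7900/129 ≈ 61.240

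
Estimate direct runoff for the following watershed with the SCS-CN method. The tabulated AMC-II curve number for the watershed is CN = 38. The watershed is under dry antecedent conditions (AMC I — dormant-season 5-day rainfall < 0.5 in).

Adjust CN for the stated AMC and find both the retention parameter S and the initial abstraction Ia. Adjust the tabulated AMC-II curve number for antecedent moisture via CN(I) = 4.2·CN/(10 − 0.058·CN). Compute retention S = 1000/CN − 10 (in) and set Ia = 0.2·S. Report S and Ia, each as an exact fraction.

S = 15500/399 in ≈ 38.847 in; Ia = 3100/399 in ≈ 7.769 in

CN(I) from CN(II)=38: (4.2·38)/(10 − 0.058·38) = 39900/1949 ≈ 20.472
S = 1000/(39900/1949) − 10 = 15500/399 in ≈ 38.847 in
Ia = 0.2·(15500/399) = 3100/399 in ≈ 7.769 in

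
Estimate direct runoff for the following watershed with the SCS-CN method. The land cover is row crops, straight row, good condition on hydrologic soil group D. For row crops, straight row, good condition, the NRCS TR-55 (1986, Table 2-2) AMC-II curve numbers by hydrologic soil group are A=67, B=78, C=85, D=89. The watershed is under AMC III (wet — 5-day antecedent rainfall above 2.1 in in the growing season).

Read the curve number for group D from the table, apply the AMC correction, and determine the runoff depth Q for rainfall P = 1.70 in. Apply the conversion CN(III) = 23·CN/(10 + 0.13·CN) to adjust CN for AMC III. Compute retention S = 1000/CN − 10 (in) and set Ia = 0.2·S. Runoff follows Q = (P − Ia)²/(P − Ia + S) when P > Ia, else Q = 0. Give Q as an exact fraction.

NRCS table: row crops, straight row, good condition, soil group D → CN(II) = 89
CN(III) from CN(II)=89: (23·89)/(10 + 0.13·89) = 204700/2157 ≈ 94.900
Retention S: 1000/CN − 10 with CN=94.900 → S = 1100/2047 ≈ 0.537 in
Ia = 0.2·(1100/2047) = 220/2047 in ≈ 0.107 in
Since P=1.700 > Ia=0.107: effective rainfall P−Ia = 32599/20470 in
Q: (32599/20470)² ÷ (43599/20470) = 1062694801/892471530 in (≈ 1.191 in)

Q = 1062694801/892471530 in ≈ 1.191 in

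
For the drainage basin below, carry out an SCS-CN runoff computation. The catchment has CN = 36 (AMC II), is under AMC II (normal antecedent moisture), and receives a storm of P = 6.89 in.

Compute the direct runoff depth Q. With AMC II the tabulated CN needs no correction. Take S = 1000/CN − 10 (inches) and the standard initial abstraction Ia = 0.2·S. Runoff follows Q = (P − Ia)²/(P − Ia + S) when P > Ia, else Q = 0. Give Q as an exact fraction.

Q = 9006001/17100900 in ≈ 0.527 in

AMC II — tabulated CN = 36 applies directly.
S = 1000/36 − 10 = 160/9 in ≈ 17.778 in
Ia = 0.2S: 0.2·17.778 = 3.556 in (exactly 32/9)
P − Ia = 6.890 − 3.556 = 3001/900 ≈ 3.334 in (> 0, runoff occurs)
Q = (3001/900)²/((3001/900) + 160/9) = (9006001/810000)/(19001/900) = 9006001/17100900 in ≈ 0.527 in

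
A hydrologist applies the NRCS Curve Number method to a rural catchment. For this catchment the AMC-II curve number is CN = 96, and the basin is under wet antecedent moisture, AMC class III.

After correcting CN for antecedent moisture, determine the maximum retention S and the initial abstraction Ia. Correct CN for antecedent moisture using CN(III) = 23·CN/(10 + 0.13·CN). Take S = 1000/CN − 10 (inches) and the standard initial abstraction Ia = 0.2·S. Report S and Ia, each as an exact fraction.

Adjust CN=96 to AMC III: 23·96/(10 + 0.13·96) → 2208 ÷ (562/25) = 27600/281 ≈ 98.221
Retention S: 1000/CN − 10 with CN=98.221 → S = 25/138 ≈ 0.181 in
Initial abstraction Ia = S/5 = (25/138)/5 = 5/138 ≈ 0.036 in

S = 25/138 in ≈ 0.181 in; Ia = 5/138 in ≈ 0.036 in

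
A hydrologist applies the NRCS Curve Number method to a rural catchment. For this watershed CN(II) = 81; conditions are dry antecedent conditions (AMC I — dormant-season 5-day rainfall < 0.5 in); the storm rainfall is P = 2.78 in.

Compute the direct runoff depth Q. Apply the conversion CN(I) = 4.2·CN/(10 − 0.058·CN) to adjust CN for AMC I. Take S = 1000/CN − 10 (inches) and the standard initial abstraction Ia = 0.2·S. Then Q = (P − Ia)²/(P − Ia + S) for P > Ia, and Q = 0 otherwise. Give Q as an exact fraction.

Q = 20004990721/52428136950 in ≈ 0.382 in

CN(I) from CN(II)=81: (4.2·81)/(10 − 0.058·81) = 170100/2651 ≈ 64.164
Max retention: S = 1000/(170100/2651) − 10 = 9500/1701 in (≈ 5.585 in)
Initial abstraction Ia = S/5 = (9500/1701)/5 = 1900/1701 ≈ 1.117 in
Since P=2.780 > Ia=1.117: effective rainfall P−Ia = 141439/85050 in
Runoff Q = (P−Ia)²/(P−Ia+S) = (1.663)²/(1.663+5.585) = 20004990721/52428136950 ≈ 0.382 in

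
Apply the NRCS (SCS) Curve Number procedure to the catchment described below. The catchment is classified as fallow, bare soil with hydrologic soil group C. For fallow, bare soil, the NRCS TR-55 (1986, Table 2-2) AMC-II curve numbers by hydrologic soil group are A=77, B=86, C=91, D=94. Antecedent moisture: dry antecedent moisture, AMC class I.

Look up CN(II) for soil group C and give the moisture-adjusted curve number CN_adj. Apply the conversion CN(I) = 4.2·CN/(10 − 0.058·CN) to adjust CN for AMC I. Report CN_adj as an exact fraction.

NRCS table: fallow, bare soil, soil group C → CN(II) = 91
Dry (AMC I): CN(I) = 4.2·91/(10 − 0.058·91) = (1911/5)/(2361/500) = 63700/787 ≈ 80.940

CN_adj = 63700/787 ≈ 80.940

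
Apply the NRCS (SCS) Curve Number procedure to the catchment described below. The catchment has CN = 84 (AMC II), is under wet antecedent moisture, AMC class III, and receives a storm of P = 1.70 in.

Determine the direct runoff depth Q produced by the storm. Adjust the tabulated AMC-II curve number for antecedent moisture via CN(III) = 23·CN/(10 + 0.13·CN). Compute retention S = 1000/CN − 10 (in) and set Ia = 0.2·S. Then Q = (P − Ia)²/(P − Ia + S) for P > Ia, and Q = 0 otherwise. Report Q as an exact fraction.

Q = 54922921/55115130 in ≈ 0.997 in

Adjust CN=84 to AMC III: 23·84/(10 + 0.13·84) → 1932 ÷ (523/25) = 48300/523 ≈ 92.352
Max retention: S = 1000/(48300/523) − 10 = 400/483 in (≈ 0.828 in)
Initial abstraction Ia = S/5 = (400/483)/5 = 80/483 ≈ 0.166 in
Since P=1.700 > Ia=0.166: effective rainfall P−Ia = 7411/4830 in
Q: (7411/4830)² ÷ (11411/4830) = 54922921/55115130 in (≈ 0.997 in)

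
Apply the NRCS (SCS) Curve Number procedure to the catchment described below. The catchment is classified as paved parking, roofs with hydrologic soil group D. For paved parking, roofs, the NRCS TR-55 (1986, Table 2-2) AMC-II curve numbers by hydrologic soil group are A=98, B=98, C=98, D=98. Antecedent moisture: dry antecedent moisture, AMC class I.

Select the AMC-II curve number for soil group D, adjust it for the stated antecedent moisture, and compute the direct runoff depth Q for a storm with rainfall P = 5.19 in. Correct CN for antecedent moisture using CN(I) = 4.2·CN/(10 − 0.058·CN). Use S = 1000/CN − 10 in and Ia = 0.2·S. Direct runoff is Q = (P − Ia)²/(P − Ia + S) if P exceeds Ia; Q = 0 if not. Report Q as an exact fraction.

Q = 274629450601/59069847900 in ≈ 4.649 in

NRCS table: paved parking, roofs, soil group D → CN(II) = 98
Dry (AMC I): CN(I) = 4.2·98/(10 − 0.058·98) = (2058/5)/(1079/250) = 102900/1079 ≈ 95.366
Max retention: S = 1000/(102900/1079) − 10 = 500/1029 in (≈ 0.486 in)
Ia = 0.2S: 0.2·0.486 = 0.097 in (exactly 100/1029)
Excess rainfall: 5.190 − 0.097 = 5.093 in; P > Ia so Q > 0
Q: (524051/102900)² ÷ (574051/102900) = 274629450601/59069847900 in (≈ 4.649 in)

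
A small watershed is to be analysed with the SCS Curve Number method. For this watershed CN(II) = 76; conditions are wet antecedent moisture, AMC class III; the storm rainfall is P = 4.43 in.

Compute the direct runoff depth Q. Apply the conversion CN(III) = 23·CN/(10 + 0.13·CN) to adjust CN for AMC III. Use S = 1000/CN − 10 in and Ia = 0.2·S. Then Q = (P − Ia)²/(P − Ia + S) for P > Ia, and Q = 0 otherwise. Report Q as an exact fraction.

Q = 32975291281/10557526700 in ≈ 3.123 in

Wet (AMC III): CN(III) = 23·76/(10 + 0.13·76) = 1748/(497/25) = 43700/497 ≈ 87.928
Max retention: S = 1000/(43700/497) − 10 = 600/437 in (≈ 1.373 in)
Ia = 0.2·(600/437) = 120/437 in ≈ 0.275 in
Since P=4.430 > Ia=0.275: effective rainfall P−Ia = 181591/43700 in
Q: (181591/43700)² ÷ (241591/43700) = 32975291281/10557526700 in (≈ 3.123 in)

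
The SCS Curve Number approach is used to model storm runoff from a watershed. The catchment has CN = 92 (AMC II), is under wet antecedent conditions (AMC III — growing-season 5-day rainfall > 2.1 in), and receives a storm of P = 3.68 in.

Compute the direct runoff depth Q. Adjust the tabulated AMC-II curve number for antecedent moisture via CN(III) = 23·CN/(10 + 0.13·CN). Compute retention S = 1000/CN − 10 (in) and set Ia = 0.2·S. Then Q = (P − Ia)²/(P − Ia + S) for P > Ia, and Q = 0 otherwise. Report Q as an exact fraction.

Q = 568059556/174133575 in ≈ 3.262 in

Wet (AMC III): CN(III) = 23·92/(10 + 0.13·92) = 2116/(549/25) = 52900/549 ≈ 96.357
Max retention: S = 1000/(52900/549) − 10 = 200/529 in (≈ 0.378 in)
Ia = 0.2S: 0.2·0.378 = 0.076 in (exactly 40/529)
P − Ia = 3.680 − 0.076 = 47668/13225 ≈ 3.604 in (> 0, runoff occurs)
Q = (47668/13225)²/((47668/13225) + 200/529) = (2272238224/174900625)/(52668/13225) = 568059556/174133575 in ≈ 3.262 in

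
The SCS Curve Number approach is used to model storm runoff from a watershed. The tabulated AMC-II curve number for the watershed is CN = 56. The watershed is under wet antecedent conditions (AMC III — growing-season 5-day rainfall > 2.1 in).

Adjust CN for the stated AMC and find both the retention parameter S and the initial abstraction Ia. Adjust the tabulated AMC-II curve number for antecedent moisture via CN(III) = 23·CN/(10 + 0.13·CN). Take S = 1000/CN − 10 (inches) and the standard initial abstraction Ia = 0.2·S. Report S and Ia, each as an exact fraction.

S = 550/161 in ≈ 3.416 in; Ia = 110/161 in ≈ 0.683 in

Wet (AMC III): CN(III) = 23·56/(10 + 0.13·56) = 1288/(432/25) = 4025/54 ≈ 74.537
S = 1000/(4025/54) − 10 = 550/161 in ≈ 3.416 in
Initial abstraction Ia = S/5 = (550/161)/5 = 110/161 ≈ 0.683 in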